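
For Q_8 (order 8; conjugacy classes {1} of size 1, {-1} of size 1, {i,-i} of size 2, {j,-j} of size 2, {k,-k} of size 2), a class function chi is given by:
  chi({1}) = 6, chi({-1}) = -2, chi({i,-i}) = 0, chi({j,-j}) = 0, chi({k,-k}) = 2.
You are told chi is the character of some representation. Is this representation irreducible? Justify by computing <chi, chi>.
Not irreducible (reducible): <chi, chi> = 6 > 1.

<chi, chi> = (1/|G|) sum_C |C| * |chi(C)|^2 = (1/8)[1*|6|^2 + 1*|-2|^2 + 2*|0|^2 + 2*|0|^2 + 2*|2|^2]
  = (1/8)[(36) + (4) + (0) + (0) + (8)] = 48/8 = 6.
A character is irreducible iff <chi, chi> = 1, so this representation is reducible.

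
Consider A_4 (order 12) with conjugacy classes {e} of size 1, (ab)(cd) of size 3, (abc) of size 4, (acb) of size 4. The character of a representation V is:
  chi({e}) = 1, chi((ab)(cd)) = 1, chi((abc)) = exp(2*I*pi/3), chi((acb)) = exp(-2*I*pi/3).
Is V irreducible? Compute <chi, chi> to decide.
Irreducible: <chi, chi> = 1.

Reasoning: <chi, chi> = (1/|G|) sum_C |C| * |chi(C)|^2 = (1/12)[1*|1|^2 + 3*|1|^2 + 4*|exp(2*I*pi/3)|^2 + 4*|exp(-2*I*pi/3)|^2]
  = (1/12)[(1) + (3) + (4) + (4)] = 12/12 = 1.
(Exp terms are combined using exp(i*s)*conj(exp(i*t)) = exp(i*(s-t)), and sums of them are collapsed using the identity that for every m > 1 the m distinct m-th roots of unity sum to 0, e.g. 1 + exp(2*I*pi/3) + exp(-2*I*pi/3) = 0.)
A character is irreducible iff <chi, chi> = 1, so this representation is irreducible.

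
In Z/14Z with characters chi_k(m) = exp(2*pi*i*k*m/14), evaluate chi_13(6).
chi_13(6) = zeta_14^78 = exp(-6*I*pi/7)

Reasoning: chi_13(6) = zeta_14^(13*6) = zeta_14^78. Since zeta_14^14 = 1, this equals zeta_14^8 = exp(2*pi*i*8/14) = exp(-6*I*pi/7).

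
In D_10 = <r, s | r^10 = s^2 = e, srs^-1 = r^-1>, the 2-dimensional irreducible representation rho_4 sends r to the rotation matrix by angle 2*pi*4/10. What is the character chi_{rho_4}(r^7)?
chi_{rho_4}(r^7) = 2*cos(2*pi*4*7/10) = -1/2 + sqrt(5)/2

Details: rho_4(r^7) is rotation by angle 2*pi*4*7/10, whose trace is 2*cos(2*pi*4*7/10) = -1/2 + sqrt(5)/2.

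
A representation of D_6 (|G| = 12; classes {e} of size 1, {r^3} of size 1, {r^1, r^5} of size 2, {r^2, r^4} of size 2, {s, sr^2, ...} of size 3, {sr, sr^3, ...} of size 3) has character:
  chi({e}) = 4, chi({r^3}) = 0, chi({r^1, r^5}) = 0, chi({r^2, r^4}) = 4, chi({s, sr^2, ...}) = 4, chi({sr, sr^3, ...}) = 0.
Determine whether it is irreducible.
Not irreducible (reducible): <chi, chi> = 8 > 1.

Details: <chi, chi> = (1/|G|) sum_C |C| * |chi(C)|^2 = (1/12)[1*|4|^2 + 1*|0|^2 + 2*|0|^2 + 2*|4|^2 + 3*|4|^2 + 3*|0|^2]
  = (1/12)[(16) + (0) + (0) + (32) + (48) + (0)] = 96/12 = 8.
A character is irreducible iff <chi, chi> = 1, so this representation is reducible.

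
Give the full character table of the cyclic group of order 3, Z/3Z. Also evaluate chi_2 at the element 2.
Character table of Z/3Z (irreps indexed chi_0,...,chi_2 with chi_k(m) = zeta_3^(k*m), zeta_3 = exp(2*pi*i/3)):
  irrep \ class  {0} (size 1)  {1} (size 1)    {2} (size 1)  
  chi_0          1             1               1             
  chi_1          1             exp(2*I*pi/3)   exp(-2*I*pi/3)
  chi_2          1             exp(-2*I*pi/3)  exp(2*I*pi/3) 

Spot check: chi_2(2) = zeta_3^(2*2) = zeta_3^4 = exp(2*I*pi/3).

Solution. Z/3Z is abelian, so all 3 irreducible complex representations are 1-dimensional. They are given by chi_k(m) = zeta_3^(k*m) for k = 0,...,2. Row orthogonality: sum_m chi_k(m) conj(chi_l(m)) = 3 * [k = l].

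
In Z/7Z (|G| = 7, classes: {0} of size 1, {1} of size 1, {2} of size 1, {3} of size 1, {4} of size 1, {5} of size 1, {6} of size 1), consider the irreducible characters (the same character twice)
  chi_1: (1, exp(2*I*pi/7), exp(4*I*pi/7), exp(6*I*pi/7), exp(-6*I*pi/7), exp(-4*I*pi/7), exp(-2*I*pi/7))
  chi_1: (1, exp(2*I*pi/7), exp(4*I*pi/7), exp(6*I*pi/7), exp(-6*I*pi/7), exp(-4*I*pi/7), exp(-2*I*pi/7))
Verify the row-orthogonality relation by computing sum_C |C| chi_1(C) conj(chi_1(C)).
Sum = 7 = |G| = 7; so <chi_1, chi_1> = 1 (norm-1 confirms irreducibility).

Derivation: Compute term by term over conjugacy classes (|C| * chi_1(C) * conj(chi_1(C))):
  1*(1)*conj(1) + 1*(exp(2*I*pi/7))*conj(exp(2*I*pi/7)) + 1*(exp(4*I*pi/7))*conj(exp(4*I*pi/7)) + 1*(exp(6*I*pi/7))*conj(exp(6*I*pi/7)) + 1*(exp(-6*I*pi/7))*conj(exp(-6*I*pi/7)) + 1*(exp(-4*I*pi/7))*conj(exp(-4*I*pi/7)) + 1*(exp(-2*I*pi/7))*conj(exp(-2*I*pi/7))
  = (1) + (1) + (1) + (1) + (1) + (1) + (1)
  = 7.
(Exp terms are combined using exp(i*s)*conj(exp(i*t)) = exp(i*(s-t)), and sums of them are collapsed using the identity that for every m > 1 the m distinct m-th roots of unity sum to 0, e.g. 1 + exp(2*I*pi/3) + exp(-2*I*pi/3) = 0.)
Dividing by |G| = 7 gives 7/7 = 1, matching the row-orthogonality relation <chi_1, chi_1> = [chi_1 = chi_1].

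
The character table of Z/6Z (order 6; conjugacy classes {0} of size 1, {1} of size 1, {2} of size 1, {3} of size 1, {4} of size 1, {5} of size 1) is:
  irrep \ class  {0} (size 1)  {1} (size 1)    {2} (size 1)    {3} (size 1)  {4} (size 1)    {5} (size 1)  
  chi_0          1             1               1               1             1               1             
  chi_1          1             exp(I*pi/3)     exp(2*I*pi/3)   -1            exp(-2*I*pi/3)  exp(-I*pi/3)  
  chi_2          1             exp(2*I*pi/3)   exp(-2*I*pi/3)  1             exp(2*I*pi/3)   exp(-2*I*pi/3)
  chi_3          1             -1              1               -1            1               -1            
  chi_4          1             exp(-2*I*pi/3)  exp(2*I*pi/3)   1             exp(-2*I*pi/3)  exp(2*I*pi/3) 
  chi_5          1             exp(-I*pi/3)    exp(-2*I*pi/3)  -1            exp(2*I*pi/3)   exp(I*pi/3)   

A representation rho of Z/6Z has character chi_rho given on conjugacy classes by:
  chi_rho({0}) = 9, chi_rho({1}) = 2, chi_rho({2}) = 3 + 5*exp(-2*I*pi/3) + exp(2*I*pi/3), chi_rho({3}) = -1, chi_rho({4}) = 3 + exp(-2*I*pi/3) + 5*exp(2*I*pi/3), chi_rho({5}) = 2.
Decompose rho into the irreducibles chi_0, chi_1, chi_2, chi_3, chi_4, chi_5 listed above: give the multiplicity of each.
Multiplicities: chi_0: 2, chi_1: 1, chi_2: 2, chi_3: 1, chi_4: 0, chi_5: 3.

Why: Use <chi_rho, chi> = (1/|G|) sum_C |C| * chi_rho(C) * conj(chi(C)) with |G| = 6 for each irreducible chi in the table:
  <chi_rho, chi_0> = (1/6)[1*(9)*conj(1) + 1*(2)*conj(1) + 1*(3 + 5*exp(-2*I*pi/3) + exp(2*I*pi/3))*conj(1) + 1*(-1)*conj(1) + 1*(3 + exp(-2*I*pi/3) + 5*exp(2*I*pi/3))*conj(1) + 1*(2)*conj(1)]
      = (1/6)[(9) + (2) + (3 + 5*exp(-2*I*pi/3) + exp(2*I*pi/3)) + (-1) + (3 + exp(-2*I*pi/3) + 5*exp(2*I*pi/3)) + (2)] = 12/6 = 2
  <chi_rho, chi_1> = (1/6)[1*(9)*conj(1) + 1*(2)*conj(exp(I*pi/3)) + 1*(3 + 5*exp(-2*I*pi/3) + exp(2*I*pi/3))*conj(exp(2*I*pi/3)) + 1*(-1)*conj(-1) + 1*(3 + exp(-2*I*pi/3) + 5*exp(2*I*pi/3))*conj(exp(-2*I*pi/3)) + 1*(2)*conj(exp(-I*pi/3))]
      = (1/6)[(9) + (1 + 3*exp(-2*I*pi/3) + exp(-I*pi/3) + 2*exp(I*pi/3)) + (1 + 3*exp(-2*I*pi/3) + 5*exp(2*I*pi/3)) + (1) + (1 + 5*exp(-2*I*pi/3) + 3*exp(2*I*pi/3)) + (1 + 2*exp(-I*pi/3) + exp(I*pi/3) + 3*exp(2*I*pi/3))] = 6/6 = 1
  <chi_rho, chi_2> = (1/6)[1*(9)*conj(1) + 1*(2)*conj(exp(2*I*pi/3)) + 1*(3 + 5*exp(-2*I*pi/3) + exp(2*I*pi/3))*conj(exp(-2*I*pi/3)) + 1*(-1)*conj(1) + 1*(3 + exp(-2*I*pi/3) + 5*exp(2*I*pi/3))*conj(exp(2*I*pi/3)) + 1*(2)*conj(exp(-2*I*pi/3))]
      = (1/6)[(9) + (-1 + exp(-2*I*pi/3) + exp(-I*pi/3)) + (5 + exp(-2*I*pi/3) + 3*exp(2*I*pi/3)) + (-1) + (5 + 3*exp(-2*I*pi/3) + exp(2*I*pi/3)) + (-1 + exp(2*I*pi/3) + exp(I*pi/3))] = 12/6 = 2
  <chi_rho, chi_3> = (1/6)[1*(9)*conj(1) + 1*(2)*conj(-1) + 1*(3 + 5*exp(-2*I*pi/3) + exp(2*I*pi/3))*conj(1) + 1*(-1)*conj(-1) + 1*(3 + exp(-2*I*pi/3) + 5*exp(2*I*pi/3))*conj(1) + 1*(2)*conj(-1)]
      = (1/6)[(9) + (-2) + (3 + 5*exp(-2*I*pi/3) + exp(2*I*pi/3)) + (1) + (3 + exp(-2*I*pi/3) + 5*exp(2*I*pi/3)) + (-2)] = 6/6 = 1
  <chi_rho, chi_4> = (1/6)[1*(9)*conj(1) + 1*(2)*conj(exp(-2*I*pi/3)) + 1*(3 + 5*exp(-2*I*pi/3) + exp(2*I*pi/3))*conj(exp(2*I*pi/3)) + 1*(-1)*conj(1) + 1*(3 + exp(-2*I*pi/3) + 5*exp(2*I*pi/3))*conj(exp(-2*I*pi/3)) + 1*(2)*conj(exp(2*I*pi/3))]
      = (1/6)[(9) + (-1 + 2*exp(-2*I*pi/3) + exp(2*I*pi/3) + 3*exp(I*pi/3)) + (1 + 3*exp(-2*I*pi/3) + 5*exp(2*I*pi/3)) + (-1) + (1 + 5*exp(-2*I*pi/3) + 3*exp(2*I*pi/3)) + (-1 + 3*exp(-I*pi/3) + exp(-2*I*pi/3) + 2*exp(2*I*pi/3))] = 0/6 = 0
  <chi_rho, chi_5> = (1/6)[1*(9)*conj(1) + 1*(2)*conj(exp(-I*pi/3)) + 1*(3 + 5*exp(-2*I*pi/3) + exp(2*I*pi/3))*conj(exp(-2*I*pi/3)) + 1*(-1)*conj(-1) + 1*(3 + exp(-2*I*pi/3) + 5*exp(2*I*pi/3))*conj(exp(2*I*pi/3)) + 1*(2)*conj(exp(I*pi/3))]
      = (1/6)[(9) + (1 + exp(2*I*pi/3) + exp(I*pi/3)) + (5 + exp(-2*I*pi/3) + 3*exp(2*I*pi/3)) + (1) + (5 + 3*exp(-2*I*pi/3) + exp(2*I*pi/3)) + (1 + exp(-2*I*pi/3) + exp(-I*pi/3))] = 18/6 = 3
(Exp terms are combined using exp(i*s)*conj(exp(i*t)) = exp(i*(s-t)), and sums of them are collapsed using the identity that for every m > 1 the m distinct m-th roots of unity sum to 0, e.g. 1 + exp(2*I*pi/3) + exp(-2*I*pi/3) = 0.)
Dimension check: dim(rho) = sum (mult * dim) = 2*1 + 1*1 + 2*1 + 1*1 + 0*1 + 3*1 = 9 = chi_rho(e) = 9.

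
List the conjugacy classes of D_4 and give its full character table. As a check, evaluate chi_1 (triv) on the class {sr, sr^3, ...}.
Conjugacy classes: {e} of size 1, {r^2} of size 1, {r^1, r^3} of size 2, {s, sr^2, ...} of size 2, {sr, sr^3, ...} of size 2.
Character table:
  irrep \ class              {e} (size 1)  {r^2} (size 1)  {r^1, r^3} (size 2)  {s, sr^2, ...} (size 2)  {sr, sr^3, ...} (size 2)
  chi_1 (triv)               1             1               1                    1                        1                       
  chi_2 (sign: r->1, s->-1)  1             1               1                    -1                       -1                      
  chi_3 (r->-1, s->1)        1             1               -1                   1                        -1                      
  chi_4 (r->-1, s->-1)       1             1               -1                   -1                       1                       
  chi_5 (2d, j=1)            2             -2              0                    0                        0                       

Spot check: chi_1 (triv) on {sr, sr^3, ...} = 1.

Proof sketch: D_4 has order 2*4 = 8 with 5 conjugacy classes, hence 5 irreducibles. Sum of squared dims 1 + 1 + 1 + 1 + 4 = 8 = |G|. Linear characters come from the abelianisation; the 2-dimensional irreps have character r^k -> 2*cos(2*pi*j*k/4), reflections -> 0.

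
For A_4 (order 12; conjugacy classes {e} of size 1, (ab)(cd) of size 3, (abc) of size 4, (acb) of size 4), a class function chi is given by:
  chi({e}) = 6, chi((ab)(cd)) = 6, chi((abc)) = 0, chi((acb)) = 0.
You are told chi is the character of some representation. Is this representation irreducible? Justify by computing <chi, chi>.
Not irreducible (reducible): <chi, chi> = 12 > 1.

Derivation: <chi, chi> = (1/|G|) sum_C |C| * |chi(C)|^2 = (1/12)[1*|6|^2 + 3*|6|^2 + 4*|0|^2 + 4*|0|^2]
  = (1/12)[(36) + (108) + (0) + (0)] = 144/12 = 12.
(Exp terms are combined using exp(i*s)*conj(exp(i*t)) = exp(i*(s-t)), and sums of them are collapsed using the identity that for every m > 1 the m distinct m-th roots of unity sum to 0, e.g. 1 + exp(2*I*pi/3) + exp(-2*I*pi/3) = 0.)
A character is irreducible iff <chi, chi> = 1, so this representation is reducible.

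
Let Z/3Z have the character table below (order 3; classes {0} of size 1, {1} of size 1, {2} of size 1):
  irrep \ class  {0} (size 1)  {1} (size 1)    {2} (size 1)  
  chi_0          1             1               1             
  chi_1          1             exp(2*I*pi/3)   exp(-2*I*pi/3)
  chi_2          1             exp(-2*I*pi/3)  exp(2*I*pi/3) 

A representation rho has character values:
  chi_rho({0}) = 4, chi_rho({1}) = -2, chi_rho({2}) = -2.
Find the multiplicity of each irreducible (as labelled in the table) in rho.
Multiplicities: chi_0: 0, chi_1: 2, chi_2: 2.

Explanation: Use <chi_rho, chi> = (1/|G|) sum_C |C| * chi_rho(C) * conj(chi(C)) with |G| = 3 for each irreducible chi in the table:
  <chi_rho, chi_0> = (1/3)[1*(4)*conj(1) + 1*(-2)*conj(1) + 1*(-2)*conj(1)]
      = (1/3)[(4) + (-2) + (-2)] = 0/3 = 0
  <chi_rho, chi_1> = (1/3)[1*(4)*conj(1) + 1*(-2)*conj(exp(2*I*pi/3)) + 1*(-2)*conj(exp(-2*I*pi/3))]
      = (1/3)[(4) + (2 + 2*exp(2*I*pi/3)) + (2 + 2*exp(-2*I*pi/3))] = 6/3 = 2
  <chi_rho, chi_2> = (1/3)[1*(4)*conj(1) + 1*(-2)*conj(exp(-2*I*pi/3)) + 1*(-2)*conj(exp(2*I*pi/3))]
      = (1/3)[(4) + (2 + 2*exp(-2*I*pi/3)) + (2 + 2*exp(2*I*pi/3))] = 6/3 = 2
(Exp terms are combined using exp(i*s)*conj(exp(i*t)) = exp(i*(s-t)), and sums of them are collapsed using the identity that for every m > 1 the m distinct m-th roots of unity sum to 0, e.g. 1 + exp(2*I*pi/3) + exp(-2*I*pi/3) = 0.)
Dimension check: dim(rho) = sum (mult * dim) = 0*1 + 2*1 + 2*1 = 4 = chi_rho(e) = 4.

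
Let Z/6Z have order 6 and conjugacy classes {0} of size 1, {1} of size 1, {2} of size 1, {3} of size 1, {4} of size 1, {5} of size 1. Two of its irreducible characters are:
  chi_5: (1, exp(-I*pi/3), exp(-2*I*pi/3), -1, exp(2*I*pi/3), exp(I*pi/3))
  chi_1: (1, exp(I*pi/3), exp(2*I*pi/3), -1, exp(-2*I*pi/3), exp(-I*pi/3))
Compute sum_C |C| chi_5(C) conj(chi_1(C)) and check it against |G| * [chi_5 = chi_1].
Sum = 0; so <chi_5, chi_1> = 0 (distinct irreducibles are orthogonal).

Details: Compute term by term over conjugacy classes (|C| * chi_5(C) * conj(chi_1(C))):
  1*(1)*conj(1) + 1*(exp(-I*pi/3))*conj(exp(I*pi/3)) + 1*(exp(-2*I*pi/3))*conj(exp(2*I*pi/3)) + 1*(-1)*conj(-1) + 1*(exp(2*I*pi/3))*conj(exp(-2*I*pi/3)) + 1*(exp(I*pi/3))*conj(exp(-I*pi/3))
  = (1) + (exp(-2*I*pi/3)) + (exp(2*I*pi/3)) + (1) + (exp(-2*I*pi/3)) + (exp(2*I*pi/3))
  = 0.
(Exp terms are combined using exp(i*s)*conj(exp(i*t)) = exp(i*(s-t)), and sums of them are collapsed using the identity that for every m > 1 the m distinct m-th roots of unity sum to 0, e.g. 1 + exp(2*I*pi/3) + exp(-2*I*pi/3) = 0.)
Dividing by |G| = 6 gives 0/6 = 0, matching the row-orthogonality relation <chi_5, chi_1> = [chi_5 = chi_1].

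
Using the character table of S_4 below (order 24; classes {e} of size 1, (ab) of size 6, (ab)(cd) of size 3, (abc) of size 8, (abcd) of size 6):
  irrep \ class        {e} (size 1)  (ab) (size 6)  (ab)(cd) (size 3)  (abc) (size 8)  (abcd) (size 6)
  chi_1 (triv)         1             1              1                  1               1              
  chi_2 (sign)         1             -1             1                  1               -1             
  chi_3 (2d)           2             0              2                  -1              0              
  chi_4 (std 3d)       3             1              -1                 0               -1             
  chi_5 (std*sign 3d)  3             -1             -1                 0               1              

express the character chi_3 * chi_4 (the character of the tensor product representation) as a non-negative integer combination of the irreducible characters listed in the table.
chi_3 tensor chi_4 = chi_4 + chi_5 (all other irreducibles have multiplicity 0).

Working: The character of a tensor product is the pointwise product (chi_3 * chi_4)(C) = chi_3(C) * chi_4(C):
  {e}: (2)*(3), (ab): (0)*(1), (ab)(cd): (2)*(-1), (abc): (-1)*(0), (abcd): (0)*(-1)
so (chi_3 * chi_4) takes values
  {e} -> 6, (ab) -> 0, (ab)(cd) -> -2, (abc) -> 0, (abcd) -> 0.
Now take the inner product of this character with each irreducible chi from the table, <chi_3*chi_4, chi> = (1/24) sum_C |C| (chi_3*chi_4)(C) conj(chi(C)):
  <chi_3*chi_4, chi_1> = (1/24)[1*(6)*conj(1) + 6*(0)*conj(1) + 3*(-2)*conj(1) + 8*(0)*conj(1) + 6*(0)*conj(1)]
      = (1/24)[(6) + (0) + (-6) + (0) + (0)] = 0/24 = 0
  <chi_3*chi_4, chi_2> = (1/24)[1*(6)*conj(1) + 6*(0)*conj(-1) + 3*(-2)*conj(1) + 8*(0)*conj(1) + 6*(0)*conj(-1)]
      = (1/24)[(6) + (0) + (-6) + (0) + (0)] = 0/24 = 0
  <chi_3*chi_4, chi_3> = (1/24)[1*(6)*conj(2) + 6*(0)*conj(0) + 3*(-2)*conj(2) + 8*(0)*conj(-1) + 6*(0)*conj(0)]
      = (1/24)[(12) + (0) + (-12) + (0) + (0)] = 0/24 = 0
  <chi_3*chi_4, chi_4> = (1/24)[1*(6)*conj(3) + 6*(0)*conj(1) + 3*(-2)*conj(-1) + 8*(0)*conj(0) + 6*(0)*conj(-1)]
      = (1/24)[(18) + (0) + (6) + (0) + (0)] = 24/24 = 1
  <chi_3*chi_4, chi_5> = (1/24)[1*(6)*conj(3) + 6*(0)*conj(-1) + 3*(-2)*conj(-1) + 8*(0)*conj(0) + 6*(0)*conj(1)]
      = (1/24)[(18) + (0) + (6) + (0) + (0)] = 24/24 = 1
Hence the multiplicities are chi_4: 1, chi_5: 1. Dimension check: dim(chi_3)*dim(chi_4) = 2*3 = 6 and sum (mult * dim) = 1*3 + 1*3 = 6.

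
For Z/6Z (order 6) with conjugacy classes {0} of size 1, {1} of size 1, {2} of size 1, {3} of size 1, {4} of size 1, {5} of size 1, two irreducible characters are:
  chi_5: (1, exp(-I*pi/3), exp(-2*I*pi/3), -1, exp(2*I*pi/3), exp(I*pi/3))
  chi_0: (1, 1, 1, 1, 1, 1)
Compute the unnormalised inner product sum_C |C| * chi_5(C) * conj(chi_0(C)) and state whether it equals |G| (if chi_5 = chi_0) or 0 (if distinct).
Sum = 0; so <chi_5, chi_0> = 0 (distinct irreducibles are orthogonal).

Details: Compute term by term over conjugacy classes (|C| * chi_5(C) * conj(chi_0(C))):
  1*(1)*conj(1) + 1*(exp(-I*pi/3))*conj(1) + 1*(exp(-2*I*pi/3))*conj(1) + 1*(-1)*conj(1) + 1*(exp(2*I*pi/3))*conj(1) + 1*(exp(I*pi/3))*conj(1)
  = (1) + (exp(-I*pi/3)) + (exp(-2*I*pi/3)) + (-1) + (exp(2*I*pi/3)) + (exp(I*pi/3))
  = 0.
(Exp terms are combined using exp(i*s)*conj(exp(i*t)) = exp(i*(s-t)), and sums of them are collapsed using the identity that for every m > 1 the m distinct m-th roots of unity sum to 0, e.g. 1 + exp(2*I*pi/3) + exp(-2*I*pi/3) = 0.)
Dividing by |G| = 6 gives 0/6 = 0, matching the row-orthogonality relation <chi_5, chi_0> = [chi_5 = chi_0].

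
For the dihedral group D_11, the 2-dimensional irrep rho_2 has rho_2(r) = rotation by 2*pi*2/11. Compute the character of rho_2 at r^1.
chi_{rho_2}(r^1) = 2*cos(2*pi*2*1/11) = 2*cos(4*pi/11)

Solution. rho_2(r^1) is rotation by angle 2*pi*2*1/11, whose trace is 2*cos(2*pi*2*1/11) = 2*cos(4*pi/11).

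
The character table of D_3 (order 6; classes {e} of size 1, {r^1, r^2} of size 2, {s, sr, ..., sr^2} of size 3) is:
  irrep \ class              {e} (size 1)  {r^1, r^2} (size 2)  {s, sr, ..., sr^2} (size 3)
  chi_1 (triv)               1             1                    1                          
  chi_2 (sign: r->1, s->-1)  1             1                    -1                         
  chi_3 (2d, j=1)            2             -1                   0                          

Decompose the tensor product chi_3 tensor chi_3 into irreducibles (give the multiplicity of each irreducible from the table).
chi_3 tensor chi_3 = chi_1 + chi_2 + chi_3 (all other irreducibles have multiplicity 0).

Justification: The character of a tensor product is the pointwise product (chi_3 * chi_3)(C) = chi_3(C) * chi_3(C):
  {e}: (2)*(2), {r^1, r^2}: (-1)*(-1), {s, sr, ..., sr^2}: (0)*(0)
so (chi_3 * chi_3) takes values
  {e} -> 4, {r^1, r^2} -> 1, {s, sr, ..., sr^2} -> 0.
Now take the inner product of this character with each irreducible chi from the table, <chi_3*chi_3, chi> = (1/6) sum_C |C| (chi_3*chi_3)(C) conj(chi(C)):
  <chi_3*chi_3, chi_1> = (1/6)[1*(4)*conj(1) + 2*(1)*conj(1) + 3*(0)*conj(1)]
      = (1/6)[(4) + (2) + (0)] = 6/6 = 1
  <chi_3*chi_3, chi_2> = (1/6)[1*(4)*conj(1) + 2*(1)*conj(1) + 3*(0)*conj(-1)]
      = (1/6)[(4) + (2) + (0)] = 6/6 = 1
  <chi_3*chi_3, chi_3> = (1/6)[1*(4)*conj(2) + 2*(1)*conj(-1) + 3*(0)*conj(0)]
      = (1/6)[(8) + (-2) + (0)] = 6/6 = 1
Hence the multiplicities are chi_1: 1, chi_2: 1, chi_3: 1. Dimension check: dim(chi_3)*dim(chi_3) = 2*2 = 4 and sum (mult * dim) = 1*1 + 1*1 + 1*2 = 4.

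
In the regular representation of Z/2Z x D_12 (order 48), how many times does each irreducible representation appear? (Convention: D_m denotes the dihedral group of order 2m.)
Each irreducible V_i of dimension d_i appears with multiplicity d_i, i.e. rho_reg = (direct sum over all irreducibles V_i) d_i V_i. The irreducible dimensions for Z/2Z x D_12 are 1, 1, 1, 1, 1, 1, 1, 1, 2, 2, 2, 2, 2, 2, 2, 2, 2, 2: 8 irreducibles of dimension 1, each with multiplicity 1; 10 irreducibles of dimension 2, each with multiplicity 2. Total dimension 8*1*1 + 10*2*2 = 48 = |G|.

Derivation: General theorem: in the regular representation of a finite group G, each irreducible appears with multiplicity equal to its dimension. Check: dim(rho_reg) = sum d_i^2 = 1 + 1 + 1 + 1 + 1 + 1 + 1 + 1 + 4 + 4 + 4 + 4 + 4 + 4 + 4 + 4 + 4 + 4 = 48 = |G|.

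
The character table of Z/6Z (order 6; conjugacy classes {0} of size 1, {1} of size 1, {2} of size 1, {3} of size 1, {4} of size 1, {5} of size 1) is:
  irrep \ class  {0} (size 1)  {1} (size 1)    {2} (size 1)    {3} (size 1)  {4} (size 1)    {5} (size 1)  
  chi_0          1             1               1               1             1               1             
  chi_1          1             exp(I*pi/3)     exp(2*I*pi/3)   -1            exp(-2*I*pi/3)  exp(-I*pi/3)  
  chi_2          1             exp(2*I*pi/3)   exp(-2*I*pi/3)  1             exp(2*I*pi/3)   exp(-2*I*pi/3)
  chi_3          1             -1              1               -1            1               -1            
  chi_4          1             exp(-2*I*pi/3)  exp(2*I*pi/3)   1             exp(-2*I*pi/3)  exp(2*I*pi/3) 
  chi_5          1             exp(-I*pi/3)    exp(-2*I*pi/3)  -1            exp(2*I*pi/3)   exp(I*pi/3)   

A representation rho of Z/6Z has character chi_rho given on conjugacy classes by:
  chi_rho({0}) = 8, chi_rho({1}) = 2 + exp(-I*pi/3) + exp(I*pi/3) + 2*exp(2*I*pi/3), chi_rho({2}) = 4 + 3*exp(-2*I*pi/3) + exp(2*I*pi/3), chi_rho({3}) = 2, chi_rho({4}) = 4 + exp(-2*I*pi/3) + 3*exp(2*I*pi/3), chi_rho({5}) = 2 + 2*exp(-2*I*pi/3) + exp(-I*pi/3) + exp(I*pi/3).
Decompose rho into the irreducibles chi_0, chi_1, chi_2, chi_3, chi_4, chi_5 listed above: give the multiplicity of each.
Multiplicities: chi_0: 3, chi_1: 1, chi_2: 2, chi_3: 1, chi_4: 0, chi_5: 1.

Proof sketch: Use <chi_rho, chi> = (1/|G|) sum_C |C| * chi_rho(C) * conj(chi(C)) with |G| = 6 for each irreducible chi in the table:
  <chi_rho, chi_0> = (1/6)[1*(8)*conj(1) + 1*(2 + exp(-I*pi/3) + exp(I*pi/3) + 2*exp(2*I*pi/3))*conj(1) + 1*(4 + 3*exp(-2*I*pi/3) + exp(2*I*pi/3))*conj(1) + 1*(2)*conj(1) + 1*(4 + exp(-2*I*pi/3) + 3*exp(2*I*pi/3))*conj(1) + 1*(2 + 2*exp(-2*I*pi/3) + exp(-I*pi/3) + exp(I*pi/3))*conj(1)]
      = (1/6)[(8) + (2 + exp(-I*pi/3) + exp(I*pi/3) + 2*exp(2*I*pi/3)) + (4 + 3*exp(-2*I*pi/3) + exp(2*I*pi/3)) + (2) + (4 + exp(-2*I*pi/3) + 3*exp(2*I*pi/3)) + (2 + 2*exp(-2*I*pi/3) + exp(-I*pi/3) + exp(I*pi/3))] = 18/6 = 3
  <chi_rho, chi_1> = (1/6)[1*(8)*conj(1) + 1*(2 + exp(-I*pi/3) + exp(I*pi/3) + 2*exp(2*I*pi/3))*conj(exp(I*pi/3)) + 1*(4 + 3*exp(-2*I*pi/3) + exp(2*I*pi/3))*conj(exp(2*I*pi/3)) + 1*(2)*conj(-1) + 1*(4 + exp(-2*I*pi/3) + 3*exp(2*I*pi/3))*conj(exp(-2*I*pi/3)) + 1*(2 + 2*exp(-2*I*pi/3) + exp(-I*pi/3) + exp(I*pi/3))*conj(exp(-I*pi/3))]
      = (1/6)[(8) + (1 + 2*exp(-I*pi/3) + exp(-2*I*pi/3) + 2*exp(I*pi/3)) + (1 + 4*exp(-2*I*pi/3) + 3*exp(2*I*pi/3)) + (-2) + (1 + 3*exp(-2*I*pi/3) + 4*exp(2*I*pi/3)) + (1 + 2*exp(-I*pi/3) + exp(2*I*pi/3) + 2*exp(I*pi/3))] = 6/6 = 1
  <chi_rho, chi_2> = (1/6)[1*(8)*conj(1) + 1*(2 + exp(-I*pi/3) + exp(I*pi/3) + 2*exp(2*I*pi/3))*conj(exp(2*I*pi/3)) + 1*(4 + 3*exp(-2*I*pi/3) + exp(2*I*pi/3))*conj(exp(-2*I*pi/3)) + 1*(2)*conj(1) + 1*(4 + exp(-2*I*pi/3) + 3*exp(2*I*pi/3))*conj(exp(2*I*pi/3)) + 1*(2 + 2*exp(-2*I*pi/3) + exp(-I*pi/3) + exp(I*pi/3))*conj(exp(-2*I*pi/3))]
      = (1/6)[(8) + (1 + 2*exp(-2*I*pi/3) + exp(-I*pi/3)) + (3 + exp(-2*I*pi/3) + 4*exp(2*I*pi/3)) + (2) + (3 + 4*exp(-2*I*pi/3) + exp(2*I*pi/3)) + (1 + exp(I*pi/3) + 2*exp(2*I*pi/3))] = 12/6 = 2
  <chi_rho, chi_3> = (1/6)[1*(8)*conj(1) + 1*(2 + exp(-I*pi/3) + exp(I*pi/3) + 2*exp(2*I*pi/3))*conj(-1) + 1*(4 + 3*exp(-2*I*pi/3) + exp(2*I*pi/3))*conj(1) + 1*(2)*conj(-1) + 1*(4 + exp(-2*I*pi/3) + 3*exp(2*I*pi/3))*conj(1) + 1*(2 + 2*exp(-2*I*pi/3) + exp(-I*pi/3) + exp(I*pi/3))*conj(-1)]
      = (1/6)[(8) + (-2 - 2*exp(2*I*pi/3) - exp(I*pi/3) - exp(-I*pi/3)) + (4 + 3*exp(-2*I*pi/3) + exp(2*I*pi/3)) + (-2) + (4 + exp(-2*I*pi/3) + 3*exp(2*I*pi/3)) + (-2 - exp(I*pi/3) - exp(-I*pi/3) - 2*exp(-2*I*pi/3))] = 6/6 = 1
  <chi_rho, chi_4> = (1/6)[1*(8)*conj(1) + 1*(2 + exp(-I*pi/3) + exp(I*pi/3) + 2*exp(2*I*pi/3))*conj(exp(-2*I*pi/3)) + 1*(4 + 3*exp(-2*I*pi/3) + exp(2*I*pi/3))*conj(exp(2*I*pi/3)) + 1*(2)*conj(1) + 1*(4 + exp(-2*I*pi/3) + 3*exp(2*I*pi/3))*conj(exp(-2*I*pi/3)) + 1*(2 + 2*exp(-2*I*pi/3) + exp(-I*pi/3) + exp(I*pi/3))*conj(exp(2*I*pi/3))]
      = (1/6)[(8) + (-1 + 2*exp(-2*I*pi/3) + exp(I*pi/3) + 2*exp(2*I*pi/3)) + (1 + 4*exp(-2*I*pi/3) + 3*exp(2*I*pi/3)) + (2) + (1 + 3*exp(-2*I*pi/3) + 4*exp(2*I*pi/3)) + (-1 + 2*exp(-2*I*pi/3) + exp(-I*pi/3) + 2*exp(2*I*pi/3))] = 0/6 = 0
  <chi_rho, chi_5> = (1/6)[1*(8)*conj(1) + 1*(2 + exp(-I*pi/3) + exp(I*pi/3) + 2*exp(2*I*pi/3))*conj(exp(-I*pi/3)) + 1*(4 + 3*exp(-2*I*pi/3) + exp(2*I*pi/3))*conj(exp(-2*I*pi/3)) + 1*(2)*conj(-1) + 1*(4 + exp(-2*I*pi/3) + 3*exp(2*I*pi/3))*conj(exp(2*I*pi/3)) + 1*(2 + 2*exp(-2*I*pi/3) + exp(-I*pi/3) + exp(I*pi/3))*conj(exp(I*pi/3))]
      = (1/6)[(8) + (-1 + exp(2*I*pi/3) + 2*exp(I*pi/3)) + (3 + exp(-2*I*pi/3) + 4*exp(2*I*pi/3)) + (-2) + (3 + 4*exp(-2*I*pi/3) + exp(2*I*pi/3)) + (-1 + 2*exp(-I*pi/3) + exp(-2*I*pi/3))] = 6/6 = 1
(Exp terms are combined using exp(i*s)*conj(exp(i*t)) = exp(i*(s-t)), and sums of them are collapsed using the identity that for every m > 1 the m distinct m-th roots of unity sum to 0, e.g. 1 + exp(2*I*pi/3) + exp(-2*I*pi/3) = 0.)
Dimension check: dim(rho) = sum (mult * dim) = 3*1 + 1*1 + 2*1 + 1*1 + 0*1 + 1*1 = 8 = chi_rho(e) = 8.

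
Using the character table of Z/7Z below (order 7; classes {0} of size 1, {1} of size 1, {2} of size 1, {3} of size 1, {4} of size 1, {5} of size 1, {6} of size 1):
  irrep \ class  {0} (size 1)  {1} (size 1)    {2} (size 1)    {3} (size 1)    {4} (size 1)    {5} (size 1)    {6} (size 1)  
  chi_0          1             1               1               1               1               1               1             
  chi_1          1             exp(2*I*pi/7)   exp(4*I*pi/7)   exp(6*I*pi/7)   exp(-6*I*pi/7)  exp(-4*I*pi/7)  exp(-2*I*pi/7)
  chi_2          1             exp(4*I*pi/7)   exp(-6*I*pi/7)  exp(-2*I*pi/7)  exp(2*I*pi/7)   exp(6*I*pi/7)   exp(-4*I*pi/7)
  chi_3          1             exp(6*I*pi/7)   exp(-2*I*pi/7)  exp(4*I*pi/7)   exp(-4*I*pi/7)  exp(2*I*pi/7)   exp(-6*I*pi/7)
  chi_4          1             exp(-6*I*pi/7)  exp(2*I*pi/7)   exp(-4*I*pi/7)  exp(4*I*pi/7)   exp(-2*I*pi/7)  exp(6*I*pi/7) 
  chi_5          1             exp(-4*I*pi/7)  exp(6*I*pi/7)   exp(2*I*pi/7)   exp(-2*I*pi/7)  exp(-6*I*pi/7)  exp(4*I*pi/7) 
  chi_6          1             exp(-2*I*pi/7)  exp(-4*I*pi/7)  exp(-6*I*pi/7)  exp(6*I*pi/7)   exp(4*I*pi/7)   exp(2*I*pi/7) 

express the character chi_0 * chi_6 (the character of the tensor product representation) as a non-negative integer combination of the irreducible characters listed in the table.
chi_0 tensor chi_6 = chi_6 (all other irreducibles have multiplicity 0).

Proof sketch: The character of a tensor product is the pointwise product (chi_0 * chi_6)(C) = chi_0(C) * chi_6(C):
  {0}: (1)*(1), {1}: (1)*(exp(-2*I*pi/7)), {2}: (1)*(exp(-4*I*pi/7)), {3}: (1)*(exp(-6*I*pi/7)), {4}: (1)*(exp(6*I*pi/7)), {5}: (1)*(exp(4*I*pi/7)), {6}: (1)*(exp(2*I*pi/7))
so (chi_0 * chi_6) takes values
  {0} -> 1, {1} -> exp(-2*I*pi/7), {2} -> exp(-4*I*pi/7), {3} -> exp(-6*I*pi/7), {4} -> exp(6*I*pi/7), {5} -> exp(4*I*pi/7), {6} -> exp(2*I*pi/7).
Now take the inner product of this character with each irreducible chi from the table, <chi_0*chi_6, chi> = (1/7) sum_C |C| (chi_0*chi_6)(C) conj(chi(C)):
  <chi_0*chi_6, chi_0> = (1/7)[1*(1)*conj(1) + 1*(exp(-2*I*pi/7))*conj(1) + 1*(exp(-4*I*pi/7))*conj(1) + 1*(exp(-6*I*pi/7))*conj(1) + 1*(exp(6*I*pi/7))*conj(1) + 1*(exp(4*I*pi/7))*conj(1) + 1*(exp(2*I*pi/7))*conj(1)]
      = (1/7)[(1) + (exp(-2*I*pi/7)) + (exp(-4*I*pi/7)) + (exp(-6*I*pi/7)) + (exp(6*I*pi/7)) + (exp(4*I*pi/7)) + (exp(2*I*pi/7))] = 0/7 = 0
  <chi_0*chi_6, chi_1> = (1/7)[1*(1)*conj(1) + 1*(exp(-2*I*pi/7))*conj(exp(2*I*pi/7)) + 1*(exp(-4*I*pi/7))*conj(exp(4*I*pi/7)) + 1*(exp(-6*I*pi/7))*conj(exp(6*I*pi/7)) + 1*(exp(6*I*pi/7))*conj(exp(-6*I*pi/7)) + 1*(exp(4*I*pi/7))*conj(exp(-4*I*pi/7)) + 1*(exp(2*I*pi/7))*conj(exp(-2*I*pi/7))]
      = (1/7)[(1) + (exp(-4*I*pi/7)) + (exp(6*I*pi/7)) + (exp(2*I*pi/7)) + (exp(-2*I*pi/7)) + (exp(-6*I*pi/7)) + (exp(4*I*pi/7))] = 0/7 = 0
  <chi_0*chi_6, chi_2> = (1/7)[1*(1)*conj(1) + 1*(exp(-2*I*pi/7))*conj(exp(4*I*pi/7)) + 1*(exp(-4*I*pi/7))*conj(exp(-6*I*pi/7)) + 1*(exp(-6*I*pi/7))*conj(exp(-2*I*pi/7)) + 1*(exp(6*I*pi/7))*conj(exp(2*I*pi/7)) + 1*(exp(4*I*pi/7))*conj(exp(6*I*pi/7)) + 1*(exp(2*I*pi/7))*conj(exp(-4*I*pi/7))]
      = (1/7)[(1) + (exp(-6*I*pi/7)) + (exp(2*I*pi/7)) + (exp(-4*I*pi/7)) + (exp(4*I*pi/7)) + (exp(-2*I*pi/7)) + (exp(6*I*pi/7))] = 0/7 = 0
  <chi_0*chi_6, chi_3> = (1/7)[1*(1)*conj(1) + 1*(exp(-2*I*pi/7))*conj(exp(6*I*pi/7)) + 1*(exp(-4*I*pi/7))*conj(exp(-2*I*pi/7)) + 1*(exp(-6*I*pi/7))*conj(exp(4*I*pi/7)) + 1*(exp(6*I*pi/7))*conj(exp(-4*I*pi/7)) + 1*(exp(4*I*pi/7))*conj(exp(2*I*pi/7)) + 1*(exp(2*I*pi/7))*conj(exp(-6*I*pi/7))]
      = (1/7)[(1) + (exp(6*I*pi/7)) + (exp(-2*I*pi/7)) + (exp(4*I*pi/7)) + (exp(-4*I*pi/7)) + (exp(2*I*pi/7)) + (exp(-6*I*pi/7))] = 0/7 = 0
  <chi_0*chi_6, chi_4> = (1/7)[1*(1)*conj(1) + 1*(exp(-2*I*pi/7))*conj(exp(-6*I*pi/7)) + 1*(exp(-4*I*pi/7))*conj(exp(2*I*pi/7)) + 1*(exp(-6*I*pi/7))*conj(exp(-4*I*pi/7)) + 1*(exp(6*I*pi/7))*conj(exp(4*I*pi/7)) + 1*(exp(4*I*pi/7))*conj(exp(-2*I*pi/7)) + 1*(exp(2*I*pi/7))*conj(exp(6*I*pi/7))]
      = (1/7)[(1) + (exp(4*I*pi/7)) + (exp(-6*I*pi/7)) + (exp(-2*I*pi/7)) + (exp(2*I*pi/7)) + (exp(6*I*pi/7)) + (exp(-4*I*pi/7))] = 0/7 = 0
  <chi_0*chi_6, chi_5> = (1/7)[1*(1)*conj(1) + 1*(exp(-2*I*pi/7))*conj(exp(-4*I*pi/7)) + 1*(exp(-4*I*pi/7))*conj(exp(6*I*pi/7)) + 1*(exp(-6*I*pi/7))*conj(exp(2*I*pi/7)) + 1*(exp(6*I*pi/7))*conj(exp(-2*I*pi/7)) + 1*(exp(4*I*pi/7))*conj(exp(-6*I*pi/7)) + 1*(exp(2*I*pi/7))*conj(exp(4*I*pi/7))]
      = (1/7)[(1) + (exp(2*I*pi/7)) + (exp(4*I*pi/7)) + (exp(6*I*pi/7)) + (exp(-6*I*pi/7)) + (exp(-4*I*pi/7)) + (exp(-2*I*pi/7))] = 0/7 = 0
  <chi_0*chi_6, chi_6> = (1/7)[1*(1)*conj(1) + 1*(exp(-2*I*pi/7))*conj(exp(-2*I*pi/7)) + 1*(exp(-4*I*pi/7))*conj(exp(-4*I*pi/7)) + 1*(exp(-6*I*pi/7))*conj(exp(-6*I*pi/7)) + 1*(exp(6*I*pi/7))*conj(exp(6*I*pi/7)) + 1*(exp(4*I*pi/7))*conj(exp(4*I*pi/7)) + 1*(exp(2*I*pi/7))*conj(exp(2*I*pi/7))]
      = (1/7)[(1) + (1) + (1) + (1) + (1) + (1) + (1)] = 7/7 = 1
(Exp terms are combined using exp(i*s)*conj(exp(i*t)) = exp(i*(s-t)), and sums of them are collapsed using the identity that for every m > 1 the m distinct m-th roots of unity sum to 0, e.g. 1 + exp(2*I*pi/3) + exp(-2*I*pi/3) = 0.)
Hence the multiplicities are chi_6: 1. Dimension check: dim(chi_0)*dim(chi_6) = 1*1 = 1 and sum (mult * dim) = 1*1 = 1.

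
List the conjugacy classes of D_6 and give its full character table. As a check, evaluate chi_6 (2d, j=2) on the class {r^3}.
Conjugacy classes: {e} of size 1, {r^3} of size 1, {r^1, r^5} of size 2, {r^2, r^4} of size 2, {s, sr^2, ...} of size 3, {sr, sr^3, ...} of size 3.
Character table:
  irrep \ class              {e} (size 1)  {r^3} (size 1)  {r^1, r^5} (size 2)  {r^2, r^4} (size 2)  {s, sr^2, ...} (size 3)  {sr, sr^3, ...} (size 3)
  chi_1 (triv)               1             1               1                    1                    1                        1                       
  chi_2 (sign: r->1, s->-1)  1             1               1                    1                    -1                       -1                      
  chi_3 (r->-1, s->1)        1             -1              -1                   1                    1                        -1                      
  chi_4 (r->-1, s->-1)       1             -1              -1                   1                    -1                       1                       
  chi_5 (2d, j=1)            2             -2              1                    -1                   0                        0                       
  chi_6 (2d, j=2)            2             2               -1                   -1                   0                        0                       

Spot check: chi_6 (2d, j=2) on {r^3} = 2.

D_6 has order 2*6 = 12 with 6 conjugacy classes, hence 6 irreducibles. Sum of squared dims 1 + 1 + 1 + 1 + 4 + 4 = 12 = |G|. Linear characters come from the abelianisation; the 2-dimensional irreps have character r^k -> 2*cos(2*pi*j*k/6), reflections -> 0.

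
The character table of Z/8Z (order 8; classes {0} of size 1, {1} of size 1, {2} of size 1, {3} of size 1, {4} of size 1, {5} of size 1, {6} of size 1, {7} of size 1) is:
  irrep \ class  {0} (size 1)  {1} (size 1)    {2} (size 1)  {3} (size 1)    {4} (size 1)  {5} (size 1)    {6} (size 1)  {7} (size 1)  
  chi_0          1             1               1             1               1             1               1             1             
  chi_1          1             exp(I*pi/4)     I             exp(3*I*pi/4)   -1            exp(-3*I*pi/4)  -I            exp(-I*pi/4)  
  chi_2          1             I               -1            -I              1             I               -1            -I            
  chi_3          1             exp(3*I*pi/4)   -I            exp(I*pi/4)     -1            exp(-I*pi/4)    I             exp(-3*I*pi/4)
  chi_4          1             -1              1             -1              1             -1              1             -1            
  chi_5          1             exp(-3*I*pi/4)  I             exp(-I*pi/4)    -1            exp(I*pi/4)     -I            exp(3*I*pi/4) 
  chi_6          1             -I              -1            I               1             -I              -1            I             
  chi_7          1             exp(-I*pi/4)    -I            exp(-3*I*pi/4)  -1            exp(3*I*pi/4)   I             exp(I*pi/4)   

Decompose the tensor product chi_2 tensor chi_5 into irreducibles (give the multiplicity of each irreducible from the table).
chi_2 tensor chi_5 = chi_7 (all other irreducibles have multiplicity 0).

Derivation: The character of a tensor product is the pointwise product (chi_2 * chi_5)(C) = chi_2(C) * chi_5(C):
  {0}: (1)*(1), {1}: (I)*(exp(-3*I*pi/4)), {2}: (-1)*(I), {3}: (-I)*(exp(-I*pi/4)), {4}: (1)*(-1), {5}: (I)*(exp(I*pi/4)), {6}: (-1)*(-I), {7}: (-I)*(exp(3*I*pi/4))
so (chi_2 * chi_5) takes values
  {0} -> 1, {1} -> exp(-I*pi/4), {2} -> -I, {3} -> -exp(I*pi/4), {4} -> -1, {5} -> exp(3*I*pi/4), {6} -> I, {7} -> -exp(-3*I*pi/4).
Now take the inner product of this character with each irreducible chi from the table, <chi_2*chi_5, chi> = (1/8) sum_C |C| (chi_2*chi_5)(C) conj(chi(C)):
  <chi_2*chi_5, chi_0> = (1/8)[1*(1)*conj(1) + 1*(exp(-I*pi/4))*conj(1) + 1*(-I)*conj(1) + 1*(-exp(I*pi/4))*conj(1) + 1*(-1)*conj(1) + 1*(exp(3*I*pi/4))*conj(1) + 1*(I)*conj(1) + 1*(-exp(-3*I*pi/4))*conj(1)]
      = (1/8)[(1) + (exp(-I*pi/4)) + (-I) + (-exp(I*pi/4)) + (-1) + (exp(3*I*pi/4)) + (I) + (-exp(-3*I*pi/4))] = 0/8 = 0
  <chi_2*chi_5, chi_1> = (1/8)[1*(1)*conj(1) + 1*(exp(-I*pi/4))*conj(exp(I*pi/4)) + 1*(-I)*conj(I) + 1*(-exp(I*pi/4))*conj(exp(3*I*pi/4)) + 1*(-1)*conj(-1) + 1*(exp(3*I*pi/4))*conj(exp(-3*I*pi/4)) + 1*(I)*conj(-I) + 1*(-exp(-3*I*pi/4))*conj(exp(-I*pi/4))]
      = (1/8)[(1) + (-I) + (-1) + (I) + (1) + (-I) + (-1) + (I)] = 0/8 = 0
  <chi_2*chi_5, chi_2> = (1/8)[1*(1)*conj(1) + 1*(exp(-I*pi/4))*conj(I) + 1*(-I)*conj(-1) + 1*(-exp(I*pi/4))*conj(-I) + 1*(-1)*conj(1) + 1*(exp(3*I*pi/4))*conj(I) + 1*(I)*conj(-1) + 1*(-exp(-3*I*pi/4))*conj(-I)]
      = (1/8)[(1) + (-exp(I*pi/4)) + (I) + (-exp(3*I*pi/4)) + (-1) + (-exp(-3*I*pi/4)) + (-I) + (-exp(-I*pi/4))] = 0/8 = 0
  <chi_2*chi_5, chi_3> = (1/8)[1*(1)*conj(1) + 1*(exp(-I*pi/4))*conj(exp(3*I*pi/4)) + 1*(-I)*conj(-I) + 1*(-exp(I*pi/4))*conj(exp(I*pi/4)) + 1*(-1)*conj(-1) + 1*(exp(3*I*pi/4))*conj(exp(-I*pi/4)) + 1*(I)*conj(I) + 1*(-exp(-3*I*pi/4))*conj(exp(-3*I*pi/4))]
      = (1/8)[(1) + (-1) + (1) + (-1) + (1) + (-1) + (1) + (-1)] = 0/8 = 0
  <chi_2*chi_5, chi_4> = (1/8)[1*(1)*conj(1) + 1*(exp(-I*pi/4))*conj(-1) + 1*(-I)*conj(1) + 1*(-exp(I*pi/4))*conj(-1) + 1*(-1)*conj(1) + 1*(exp(3*I*pi/4))*conj(-1) + 1*(I)*conj(1) + 1*(-exp(-3*I*pi/4))*conj(-1)]
      = (1/8)[(1) + (-exp(-I*pi/4)) + (-I) + (exp(I*pi/4)) + (-1) + (-exp(3*I*pi/4)) + (I) + (exp(-3*I*pi/4))] = 0/8 = 0
  <chi_2*chi_5, chi_5> = (1/8)[1*(1)*conj(1) + 1*(exp(-I*pi/4))*conj(exp(-3*I*pi/4)) + 1*(-I)*conj(I) + 1*(-exp(I*pi/4))*conj(exp(-I*pi/4)) + 1*(-1)*conj(-1) + 1*(exp(3*I*pi/4))*conj(exp(I*pi/4)) + 1*(I)*conj(-I) + 1*(-exp(-3*I*pi/4))*conj(exp(3*I*pi/4))]
      = (1/8)[(1) + (I) + (-1) + (-I) + (1) + (I) + (-1) + (-I)] = 0/8 = 0
  <chi_2*chi_5, chi_6> = (1/8)[1*(1)*conj(1) + 1*(exp(-I*pi/4))*conj(-I) + 1*(-I)*conj(-1) + 1*(-exp(I*pi/4))*conj(I) + 1*(-1)*conj(1) + 1*(exp(3*I*pi/4))*conj(-I) + 1*(I)*conj(-1) + 1*(-exp(-3*I*pi/4))*conj(I)]
      = (1/8)[(1) + (exp(I*pi/4)) + (I) + (exp(3*I*pi/4)) + (-1) + (exp(-3*I*pi/4)) + (-I) + (exp(-I*pi/4))] = 0/8 = 0
  <chi_2*chi_5, chi_7> = (1/8)[1*(1)*conj(1) + 1*(exp(-I*pi/4))*conj(exp(-I*pi/4)) + 1*(-I)*conj(-I) + 1*(-exp(I*pi/4))*conj(exp(-3*I*pi/4)) + 1*(-1)*conj(-1) + 1*(exp(3*I*pi/4))*conj(exp(3*I*pi/4)) + 1*(I)*conj(I) + 1*(-exp(-3*I*pi/4))*conj(exp(I*pi/4))]
      = (1/8)[(1) + (1) + (1) + (1) + (1) + (1) + (1) + (1)] = 8/8 = 1
(Exp terms are combined using exp(i*s)*conj(exp(i*t)) = exp(i*(s-t)), and sums of them are collapsed using the identity that for every m > 1 the m distinct m-th roots of unity sum to 0, e.g. 1 + exp(2*I*pi/3) + exp(-2*I*pi/3) = 0.)
Hence the multiplicities are chi_7: 1. Dimension check: dim(chi_2)*dim(chi_5) = 1*1 = 1 and sum (mult * dim) = 1*1 = 1.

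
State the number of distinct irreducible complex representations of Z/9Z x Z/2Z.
18

Argument: The number of irreducible complex representations of a finite group equals its number of conjugacy classes. Z/9Z x Z/2Z is abelian of order 18, so every element is its own conjugacy class: 18 classes, so Z/9Z x Z/2Z (order 18) has exactly 18 irreducible complex representations.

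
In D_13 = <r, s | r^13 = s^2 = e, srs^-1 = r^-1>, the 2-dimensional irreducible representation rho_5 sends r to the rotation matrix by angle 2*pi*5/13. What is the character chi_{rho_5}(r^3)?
chi_{rho_5}(r^3) = 2*cos(2*pi*5*3/13) = 2*cos(30*pi/13)

Explanation: rho_5(r^3) is rotation by angle 2*pi*5*3/13, whose trace is 2*cos(2*pi*5*3/13) = 2*cos(30*pi/13).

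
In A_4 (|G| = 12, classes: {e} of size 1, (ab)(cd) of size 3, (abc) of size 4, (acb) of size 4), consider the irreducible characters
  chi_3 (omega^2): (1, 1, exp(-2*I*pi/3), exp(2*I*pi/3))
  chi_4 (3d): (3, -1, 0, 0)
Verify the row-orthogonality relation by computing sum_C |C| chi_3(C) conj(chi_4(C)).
Sum = 0; so <chi_3, chi_4> = 0 (distinct irreducibles are orthogonal).

Compute term by term over conjugacy classes (|C| * chi_3(C) * conj(chi_4(C))):
  1*(1)*conj(3) + 3*(1)*conj(-1) + 4*(exp(-2*I*pi/3))*conj(0) + 4*(exp(2*I*pi/3))*conj(0)
  = (3) + (-3) + (0) + (0)
  = 0.
(Exp terms are combined using exp(i*s)*conj(exp(i*t)) = exp(i*(s-t)), and sums of them are collapsed using the identity that for every m > 1 the m distinct m-th roots of unity sum to 0, e.g. 1 + exp(2*I*pi/3) + exp(-2*I*pi/3) = 0.)
Dividing by |G| = 12 gives 0/12 = 0, matching the row-orthogonality relation <chi_3, chi_4> = [chi_3 = chi_4].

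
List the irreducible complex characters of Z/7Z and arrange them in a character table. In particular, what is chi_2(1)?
Character table of Z/7Z (irreps indexed chi_0,...,chi_6 with chi_k(m) = zeta_7^(k*m), zeta_7 = exp(2*pi*i/7)):
  irrep \ class  {0} (size 1)  {1} (size 1)    {2} (size 1)    {3} (size 1)    {4} (size 1)    {5} (size 1)    {6} (size 1)  
  chi_0          1             1               1               1               1               1               1             
  chi_1          1             exp(2*I*pi/7)   exp(4*I*pi/7)   exp(6*I*pi/7)   exp(-6*I*pi/7)  exp(-4*I*pi/7)  exp(-2*I*pi/7)
  chi_2          1             exp(4*I*pi/7)   exp(-6*I*pi/7)  exp(-2*I*pi/7)  exp(2*I*pi/7)   exp(6*I*pi/7)   exp(-4*I*pi/7)
  chi_3          1             exp(6*I*pi/7)   exp(-2*I*pi/7)  exp(4*I*pi/7)   exp(-4*I*pi/7)  exp(2*I*pi/7)   exp(-6*I*pi/7)
  chi_4          1             exp(-6*I*pi/7)  exp(2*I*pi/7)   exp(-4*I*pi/7)  exp(4*I*pi/7)   exp(-2*I*pi/7)  exp(6*I*pi/7) 
  chi_5          1             exp(-4*I*pi/7)  exp(6*I*pi/7)   exp(2*I*pi/7)   exp(-2*I*pi/7)  exp(-6*I*pi/7)  exp(4*I*pi/7) 
  chi_6          1             exp(-2*I*pi/7)  exp(-4*I*pi/7)  exp(-6*I*pi/7)  exp(6*I*pi/7)   exp(4*I*pi/7)   exp(2*I*pi/7) 

Spot check: chi_2(1) = zeta_7^(2*1) = zeta_7^2 = exp(4*I*pi/7).

Explanation: Z/7Z is abelian, so all 7 irreducible complex representations are 1-dimensional. They are given by chi_k(m) = zeta_7^(k*m) for k = 0,...,6. Row orthogonality: sum_m chi_k(m) conj(chi_l(m)) = 7 * [k = l].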